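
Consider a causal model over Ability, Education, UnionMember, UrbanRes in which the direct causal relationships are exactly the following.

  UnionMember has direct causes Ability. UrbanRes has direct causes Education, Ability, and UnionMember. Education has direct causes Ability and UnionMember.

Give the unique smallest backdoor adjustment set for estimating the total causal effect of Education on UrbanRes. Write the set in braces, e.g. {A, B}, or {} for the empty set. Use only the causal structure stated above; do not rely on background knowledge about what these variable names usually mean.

{Ability, UnionMember}

Variables eligible for adjustment (non-descendants of Education, excluding Education and UrbanRes): {Ability, UnionMember}.
Backdoor paths from Education to UrbanRes:
  P1: Education <- Ability -> UnionMember -> UrbanRes
  P2: Education <- Ability -> UrbanRes
  P3: Education <- UnionMember <- Ability -> UrbanRes
  P4: Education <- UnionMember -> UrbanRes
The empty set is not sufficient: P1 (Education <- Ability -> UnionMember -> UrbanRes) has no collider blocking it and no conditioned non-collider, so it is open.
Try {Ability, UnionMember}:
  P1: blocked at fork node Ability ∈ conditioning set.
  P2: blocked at fork node Ability ∈ conditioning set.
  P3: blocked at chain node UnionMember ∈ conditioning set.
  P4: blocked at fork node UnionMember ∈ conditioning set.
{Ability, UnionMember} contains no descendant of Education and blocks every backdoor path.
Every element of {Ability, UnionMember} is needed (dropping Ability leaves P2 open; dropping UnionMember leaves P4 open), so no proper subset is valid.
Among all size-2 subsets of the eligible variables, only {Ability, UnionMember} blocks every backdoor path, so it is the unique smallest valid adjustment set.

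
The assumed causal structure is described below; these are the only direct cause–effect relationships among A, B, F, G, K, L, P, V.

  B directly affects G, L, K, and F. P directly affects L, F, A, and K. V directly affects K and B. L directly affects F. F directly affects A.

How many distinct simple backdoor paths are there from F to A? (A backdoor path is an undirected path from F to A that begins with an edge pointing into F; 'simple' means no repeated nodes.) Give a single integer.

7

A backdoor path from F to A is any simple undirected path whose first edge points into F (i.e. leaves F via a parent).
Parents of F: {B, L, P}.
Enumerating:
  P1: F <- B <- V -> K <- P -> A
  P2: F <- B -> L <- P -> A
  P3: F <- B -> K <- P -> A
  P4: F <- P -> A
  P5: F <- L <- B <- V -> K <- P -> A
  P6: F <- L <- B -> K <- P -> A
  P7: F <- L <- P -> A
That exhausts the simple backdoor paths. Count: 7.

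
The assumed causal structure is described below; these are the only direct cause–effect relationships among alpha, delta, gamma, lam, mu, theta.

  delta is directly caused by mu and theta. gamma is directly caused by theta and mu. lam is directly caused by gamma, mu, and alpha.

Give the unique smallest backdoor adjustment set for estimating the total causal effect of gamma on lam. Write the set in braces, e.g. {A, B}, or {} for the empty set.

{mu}

Variables eligible for adjustment (non-descendants of gamma, excluding gamma and lam): {alpha, delta, mu, theta}.
Backdoor paths from gamma to lam:
  P1: gamma <- theta -> delta <- mu -> lam
  P2: gamma <- mu -> lam
The empty set is not sufficient: P2 (gamma <- mu -> lam) has no collider blocking it and no conditioned non-collider, so it is open.
Try {mu}:
  P1: blocked at collider delta (neither it nor any descendant is in the conditioning set).
  P2: blocked at fork node mu ∈ conditioning set.
{mu} contains no descendant of gamma and blocks every backdoor path.
No other singleton works — e.g. {theta} leaves P2 open — so {mu} is the unique smallest valid adjustment set.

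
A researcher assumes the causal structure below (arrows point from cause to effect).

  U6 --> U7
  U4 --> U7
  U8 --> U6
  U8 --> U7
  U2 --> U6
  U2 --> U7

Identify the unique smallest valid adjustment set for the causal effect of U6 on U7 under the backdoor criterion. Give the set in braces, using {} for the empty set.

Variables eligible for adjustment (non-descendants of U6, excluding U6 and U7): {U2, U4, U8}.
Backdoor paths from U6 to U7:
  P1: U6 <- U8 -> U7
  P2: U6 <- U2 -> U7
The empty set is not sufficient: P1 (U6 <- U8 -> U7) has no collider blocking it and no conditioned non-collider, so it is open.
Try {U2, U8}:
  P1: blocked at fork node U8 ∈ conditioning set.
  P2: blocked at fork node U2 ∈ conditioning set.
{U2, U8} contains no descendant of U6 and blocks every backdoor path.
Every element of {U2, U8} is needed (dropping U2 leaves P2 open; dropping U8 leaves P1 open), so no proper subset is valid.
Among all size-2 subsets of the eligible variables, only {U2, U8} blocks every backdoor path, so it is the unique smallest valid adjustment set.

{U2, U8}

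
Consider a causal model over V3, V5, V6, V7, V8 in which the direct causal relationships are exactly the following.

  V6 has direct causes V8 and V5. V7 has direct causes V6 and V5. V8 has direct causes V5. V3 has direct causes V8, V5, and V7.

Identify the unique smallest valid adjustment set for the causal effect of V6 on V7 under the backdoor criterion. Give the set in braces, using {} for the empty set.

{V5}

Variables eligible for adjustment (non-descendants of V6, excluding V6 and V7): {V5, V8}.
Backdoor paths from V6 to V7:
  P1: V6 <- V5 -> V8 -> V3 <- V7
  P2: V6 <- V5 -> V7
  P3: V6 <- V5 -> V3 <- V7
  P4: V6 <- V8 <- V5 -> V7
  P5: V6 <- V8 <- V5 -> V3 <- V7
  P6: V6 <- V8 -> V3 <- V5 -> V7
  P7: V6 <- V8 -> V3 <- V7
The empty set is not sufficient: P2 (V6 <- V5 -> V7) has no collider blocking it and no conditioned non-collider, so it is open.
Try {V5}:
  P1: blocked at fork node V5 ∈ conditioning set.
  P2: blocked at fork node V5 ∈ conditioning set.
  P3: blocked at fork node V5 ∈ conditioning set.
  P4: blocked at fork node V5 ∈ conditioning set.
  P5: blocked at fork node V5 ∈ conditioning set.
  P6: blocked at collider V3 (neither it nor any descendant is in the conditioning set).
  P7: blocked at collider V3 (neither it nor any descendant is in the conditioning set).
{V5} contains no descendant of V6 and blocks every backdoor path.
No other singleton works — e.g. {V8} leaves P2 open — so {V5} is the unique smallest valid adjustment set.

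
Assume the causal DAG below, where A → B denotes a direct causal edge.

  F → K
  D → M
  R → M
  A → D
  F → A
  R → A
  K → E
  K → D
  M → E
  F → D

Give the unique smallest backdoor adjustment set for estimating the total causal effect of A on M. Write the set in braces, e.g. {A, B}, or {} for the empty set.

{F, R}

Variables eligible for adjustment (non-descendants of A, excluding A and M): {F, K, R}.
Backdoor paths from A to M:
  P1: A <- F -> K -> D -> M
  P2: A <- F -> K -> E <- M
  P3: A <- F -> D <- K -> E <- M
  P4: A <- F -> D -> M
  P5: A <- R -> M
The empty set is not sufficient: P1 (A <- F -> K -> D -> M) has no collider blocking it and no conditioned non-collider, so it is open.
Try {F, R}:
  P1: blocked at fork node F ∈ conditioning set.
  P2: blocked at fork node F ∈ conditioning set.
  P3: blocked at fork node F ∈ conditioning set.
  P4: blocked at fork node F ∈ conditioning set.
  P5: blocked at fork node R ∈ conditioning set.
{F, R} contains no descendant of A and blocks every backdoor path.
Every element of {F, R} is needed (dropping F leaves P1 open; dropping R leaves P5 open), so no proper subset is valid.
Among all size-2 subsets of the eligible variables, only {F, R} blocks every backdoor path, so it is the unique smallest valid adjustment set.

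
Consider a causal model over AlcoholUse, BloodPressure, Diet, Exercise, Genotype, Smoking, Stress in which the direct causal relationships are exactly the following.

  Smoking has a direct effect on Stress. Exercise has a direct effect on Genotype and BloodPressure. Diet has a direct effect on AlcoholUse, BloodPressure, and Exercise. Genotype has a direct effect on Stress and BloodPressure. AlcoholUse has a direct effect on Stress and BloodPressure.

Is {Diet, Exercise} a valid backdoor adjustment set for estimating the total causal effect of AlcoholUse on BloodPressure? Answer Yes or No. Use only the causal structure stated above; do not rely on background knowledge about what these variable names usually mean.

Yes

Backdoor paths from AlcoholUse to BloodPressure (paths whose first edge points into AlcoholUse):
  P1: AlcoholUse <- Diet -> Exercise -> Genotype -> BloodPressure
  P2: AlcoholUse <- Diet -> Exercise -> BloodPressure
  P3: AlcoholUse <- Diet -> BloodPressure
Condition 1 (no descendant of AlcoholUse in the set): holds — descendants of AlcoholUse are {BloodPressure, Stress}; none are in {Diet, Exercise}.
Condition 2 (every backdoor path blocked by {Diet, Exercise}):
  P1: blocked at fork node Diet ∈ conditioning set.
  P2: blocked at fork node Diet ∈ conditioning set.
  P3: blocked at fork node Diet ∈ conditioning set.
{Diet, Exercise} satisfies the backdoor criterion.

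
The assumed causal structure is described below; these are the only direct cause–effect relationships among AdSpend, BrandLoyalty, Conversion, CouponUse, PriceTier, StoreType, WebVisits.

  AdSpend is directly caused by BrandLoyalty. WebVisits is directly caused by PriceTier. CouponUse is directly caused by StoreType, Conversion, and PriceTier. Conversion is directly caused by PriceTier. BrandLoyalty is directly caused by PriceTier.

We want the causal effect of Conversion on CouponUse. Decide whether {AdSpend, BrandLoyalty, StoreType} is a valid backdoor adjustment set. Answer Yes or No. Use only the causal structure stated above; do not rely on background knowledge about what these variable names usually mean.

No

Backdoor paths from Conversion to CouponUse (paths whose first edge points into Conversion):
  P1: Conversion <- PriceTier -> CouponUse
Condition 1 (no descendant of Conversion in the set): holds — descendants of Conversion are {CouponUse}; none are in {AdSpend, BrandLoyalty, StoreType}.
Condition 2 (every backdoor path blocked by {AdSpend, BrandLoyalty, StoreType}):
  P1: open — no interior node is in the conditioning set.
{AdSpend, BrandLoyalty, StoreType} does not satisfy the backdoor criterion.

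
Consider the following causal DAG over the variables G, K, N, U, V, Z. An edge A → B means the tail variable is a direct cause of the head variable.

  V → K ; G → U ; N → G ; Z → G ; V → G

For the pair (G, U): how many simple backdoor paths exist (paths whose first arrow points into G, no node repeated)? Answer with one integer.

0

A backdoor path from G to U is any simple undirected path whose first edge points into G (i.e. leaves G via a parent).
Parents of G: {N, V, Z}.
No simple path from any parent of G reaches U without revisiting G, so there are no backdoor paths.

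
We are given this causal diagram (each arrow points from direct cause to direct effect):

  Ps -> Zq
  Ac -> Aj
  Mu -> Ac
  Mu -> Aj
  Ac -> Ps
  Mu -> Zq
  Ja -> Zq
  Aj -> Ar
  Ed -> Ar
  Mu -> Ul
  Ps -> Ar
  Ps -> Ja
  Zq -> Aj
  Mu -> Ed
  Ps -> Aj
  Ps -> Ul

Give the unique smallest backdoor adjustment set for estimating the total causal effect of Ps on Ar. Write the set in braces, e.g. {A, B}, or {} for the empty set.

{Ac}

Variables eligible for adjustment (non-descendants of Ps, excluding Ps and Ar): {Ac, Ed, Mu}.
Backdoor paths from Ps to Ar:
  P1: Ps <- Ac <- Mu -> Ed -> Ar
  P2: Ps <- Ac <- Mu -> Zq -> Aj -> Ar
  P3: Ps <- Ac <- Mu -> Aj -> Ar
  P4: Ps <- Ac -> Aj <- Mu -> Ed -> Ar
  P5: Ps <- Ac -> Aj <- Zq <- Mu -> Ed -> Ar
  P6: Ps <- Ac -> Aj -> Ar
The empty set is not sufficient: P1 (Ps <- Ac <- Mu -> Ed -> Ar) has no collider blocking it and no conditioned non-collider, so it is open.
Try {Ac}:
  P1: blocked at chain node Ac ∈ conditioning set.
  P2: blocked at chain node Ac ∈ conditioning set.
  P3: blocked at chain node Ac ∈ conditioning set.
  P4: blocked at fork node Ac ∈ conditioning set.
  P5: blocked at fork node Ac ∈ conditioning set.
  P6: blocked at fork node Ac ∈ conditioning set.
{Ac} contains no descendant of Ps and blocks every backdoor path.
No other singleton works — e.g. {Mu} leaves P6 open — so {Ac} is the unique smallest valid adjustment set.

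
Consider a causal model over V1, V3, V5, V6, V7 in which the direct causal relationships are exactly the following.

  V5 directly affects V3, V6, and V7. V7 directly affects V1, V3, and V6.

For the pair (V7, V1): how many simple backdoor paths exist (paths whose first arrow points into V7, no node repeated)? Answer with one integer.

A backdoor path from V7 to V1 is any simple undirected path whose first edge points into V7 (i.e. leaves V7 via a parent).
Parents of V7: {V5}.
No simple path from any parent of V7 reaches V1 without revisiting V7, so there are no backdoor paths.

0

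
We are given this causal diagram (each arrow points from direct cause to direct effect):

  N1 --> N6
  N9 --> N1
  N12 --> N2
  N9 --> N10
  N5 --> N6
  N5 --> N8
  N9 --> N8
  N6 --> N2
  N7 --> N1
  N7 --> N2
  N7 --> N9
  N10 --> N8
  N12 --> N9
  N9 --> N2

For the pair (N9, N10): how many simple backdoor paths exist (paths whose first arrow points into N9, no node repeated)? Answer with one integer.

4

A backdoor path from N9 to N10 is any simple undirected path whose first edge points into N9 (i.e. leaves N9 via a parent).
Parents of N9: {N12, N7}.
Enumerating:
  P1: N9 <- N12 -> N2 <- N7 -> N1 -> N6 <- N5 -> N8 <- N10
  P2: N9 <- N12 -> N2 <- N6 <- N5 -> N8 <- N10
  P3: N9 <- N7 -> N1 -> N6 <- N5 -> N8 <- N10
  P4: N9 <- N7 -> N2 <- N6 <- N5 -> N8 <- N10
That exhausts the simple backdoor paths. Count: 4.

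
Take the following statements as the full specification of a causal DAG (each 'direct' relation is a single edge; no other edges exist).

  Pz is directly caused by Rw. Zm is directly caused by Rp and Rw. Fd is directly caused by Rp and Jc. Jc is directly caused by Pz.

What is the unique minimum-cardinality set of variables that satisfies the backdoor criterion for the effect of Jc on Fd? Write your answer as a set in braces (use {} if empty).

Variables eligible for adjustment (non-descendants of Jc, excluding Jc and Fd): {Pz, Rp, Rw, Zm}.
Backdoor paths from Jc to Fd:
  P1: Jc <- Pz <- Rw -> Zm <- Rp -> Fd
Each backdoor path contains an unconditioned collider, so every path is already blocked with the empty conditioning set:
  P1: blocked at collider Zm (neither it nor any descendant is in the conditioning set).
The empty set is therefore the unique smallest valid set.

{}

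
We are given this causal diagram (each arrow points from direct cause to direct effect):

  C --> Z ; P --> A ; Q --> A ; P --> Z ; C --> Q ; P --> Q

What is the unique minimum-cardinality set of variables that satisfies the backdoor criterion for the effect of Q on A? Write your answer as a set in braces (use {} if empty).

Variables eligible for adjustment (non-descendants of Q, excluding Q and A): {C, P, Z}.
Backdoor paths from Q to A:
  P1: Q <- C -> Z <- P -> A
  P2: Q <- P -> A
The empty set is not sufficient: P2 (Q <- P -> A) has no collider blocking it and no conditioned non-collider, so it is open.
Try {P}:
  P1: blocked at collider Z (neither it nor any descendant is in the conditioning set).
  P2: blocked at fork node P ∈ conditioning set.
{P} contains no descendant of Q and blocks every backdoor path.
No other singleton works — e.g. {C} leaves P2 open — so {P} is the unique smallest valid adjustment set.

{P}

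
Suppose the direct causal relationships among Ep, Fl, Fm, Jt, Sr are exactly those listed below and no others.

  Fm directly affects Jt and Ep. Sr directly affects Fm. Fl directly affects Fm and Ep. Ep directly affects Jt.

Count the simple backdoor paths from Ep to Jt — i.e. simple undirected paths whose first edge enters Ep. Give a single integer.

A backdoor path from Ep to Jt is any simple undirected path whose first edge points into Ep (i.e. leaves Ep via a parent).
Parents of Ep: {Fl, Fm}.
Enumerating:
  P1: Ep <- Fl -> Fm -> Jt
  P2: Ep <- Fm -> Jt
That exhausts the simple backdoor paths. Count: 2.

2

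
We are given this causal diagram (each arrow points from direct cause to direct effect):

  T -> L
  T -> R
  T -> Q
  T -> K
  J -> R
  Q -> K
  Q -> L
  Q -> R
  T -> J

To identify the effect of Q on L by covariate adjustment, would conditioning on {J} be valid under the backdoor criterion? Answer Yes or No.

No

Backdoor paths from Q to L (paths whose first edge points into Q):
  P1: Q <- T -> L
Condition 1 (no descendant of Q in the set): holds — descendants of Q are {K, L, R}; none are in {J}.
Condition 2 (every backdoor path blocked by {J}):
  P1: open — no interior node is in the conditioning set.
{J} does not satisfy the backdoor criterion.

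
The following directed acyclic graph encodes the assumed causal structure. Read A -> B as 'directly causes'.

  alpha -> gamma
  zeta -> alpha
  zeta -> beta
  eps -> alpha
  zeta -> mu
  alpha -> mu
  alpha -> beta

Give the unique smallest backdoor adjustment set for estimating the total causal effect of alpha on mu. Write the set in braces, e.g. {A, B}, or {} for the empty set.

Variables eligible for adjustment (non-descendants of alpha, excluding alpha and mu): {eps, zeta}.
Backdoor paths from alpha to mu:
  P1: alpha <- zeta -> mu
The empty set is not sufficient: P1 (alpha <- zeta -> mu) has no collider blocking it and no conditioned non-collider, so it is open.
Try {zeta}:
  P1: blocked at fork node zeta ∈ conditioning set.
{zeta} contains no descendant of alpha and blocks every backdoor path.
No other singleton works — e.g. {eps} leaves P1 open — so {zeta} is the unique smallest valid adjustment set.

{zeta}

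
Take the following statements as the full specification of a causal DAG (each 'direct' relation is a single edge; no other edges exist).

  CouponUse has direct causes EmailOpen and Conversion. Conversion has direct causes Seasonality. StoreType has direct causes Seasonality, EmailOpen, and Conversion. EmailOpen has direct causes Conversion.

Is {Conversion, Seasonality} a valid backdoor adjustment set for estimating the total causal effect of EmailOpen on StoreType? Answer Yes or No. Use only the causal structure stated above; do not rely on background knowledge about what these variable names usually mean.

Yes

Backdoor paths from EmailOpen to StoreType (paths whose first edge points into EmailOpen):
  P1: EmailOpen <- Conversion <- Seasonality -> StoreType
  P2: EmailOpen <- Conversion -> StoreType
Condition 1 (no descendant of EmailOpen in the set): holds — descendants of EmailOpen are {CouponUse, StoreType}; none are in {Conversion, Seasonality}.
Condition 2 (every backdoor path blocked by {Conversion, Seasonality}):
  P1: blocked at chain node Conversion ∈ conditioning set.
  P2: blocked at fork node Conversion ∈ conditioning set.
{Conversion, Seasonality} satisfies the backdoor criterion.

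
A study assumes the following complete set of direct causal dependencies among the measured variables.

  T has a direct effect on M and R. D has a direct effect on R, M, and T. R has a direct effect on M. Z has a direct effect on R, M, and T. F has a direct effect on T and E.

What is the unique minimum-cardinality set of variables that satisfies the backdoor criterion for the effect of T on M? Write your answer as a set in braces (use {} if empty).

Variables eligible for adjustment (non-descendants of T, excluding T and M): {D, E, F, Z}.
Backdoor paths from T to M:
  P1: T <- D -> R <- Z -> M
  P2: T <- D -> R -> M
  P3: T <- D -> M
  P4: T <- Z -> R <- D -> M
  P5: T <- Z -> R -> M
  P6: T <- Z -> M
The empty set is not sufficient: P2 (T <- D -> R -> M) has no collider blocking it and no conditioned non-collider, so it is open.
Try {D, Z}:
  P1: blocked at fork node D ∈ conditioning set.
  P2: blocked at fork node D ∈ conditioning set.
  P3: blocked at fork node D ∈ conditioning set.
  P4: blocked at fork node Z ∈ conditioning set.
  P5: blocked at fork node Z ∈ conditioning set.
  P6: blocked at fork node Z ∈ conditioning set.
{D, Z} contains no descendant of T and blocks every backdoor path.
Every element of {D, Z} is needed (dropping D leaves P2 open; dropping Z leaves P5 open), so no proper subset is valid.
Among all size-2 subsets of the eligible variables, only {D, Z} blocks every backdoor path, so it is the unique smallest valid adjustment set.

{D, Z}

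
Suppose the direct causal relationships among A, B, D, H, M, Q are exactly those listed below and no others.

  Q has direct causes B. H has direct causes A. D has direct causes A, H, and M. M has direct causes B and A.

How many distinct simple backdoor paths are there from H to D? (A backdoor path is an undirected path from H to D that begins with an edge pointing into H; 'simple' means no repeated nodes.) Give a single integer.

2

A backdoor path from H to D is any simple undirected path whose first edge points into H (i.e. leaves H via a parent).
Parents of H: {A}.
Enumerating:
  P1: H <- A -> M -> D
  P2: H <- A -> D
That exhausts the simple backdoor paths. Count: 2.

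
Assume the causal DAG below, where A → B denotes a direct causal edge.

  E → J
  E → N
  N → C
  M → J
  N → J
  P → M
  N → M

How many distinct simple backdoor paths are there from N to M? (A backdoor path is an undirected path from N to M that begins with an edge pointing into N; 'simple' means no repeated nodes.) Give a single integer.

1

A backdoor path from N to M is any simple undirected path whose first edge points into N (i.e. leaves N via a parent).
Parents of N: {E}.
Enumerating:
  P1: N <- E -> J <- M
That exhausts the simple backdoor paths. Count: 1.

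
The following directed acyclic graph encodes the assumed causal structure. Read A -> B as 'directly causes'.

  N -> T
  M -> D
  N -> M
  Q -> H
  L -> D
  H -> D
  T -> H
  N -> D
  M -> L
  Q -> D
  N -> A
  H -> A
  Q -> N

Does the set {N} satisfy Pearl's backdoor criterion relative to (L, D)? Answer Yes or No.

No

Backdoor paths from L to D (paths whose first edge points into L):
  P1: L <- M <- N <- Q -> H -> D
  P2: L <- M <- N <- Q -> D
  P3: L <- M <- N -> T -> H <- Q -> D
  P4: L <- M <- N -> T -> H -> D
  P5: L <- M <- N -> A <- H <- Q -> D
  P6: L <- M <- N -> A <- H -> D
  P7: L <- M <- N -> D
  P8: L <- M -> D
Condition 1 (no descendant of L in the set): holds — descendants of L are {D}; none are in {N}.
Condition 2 (every backdoor path blocked by {N}):
  P1: blocked at chain node N ∈ conditioning set.
  P2: blocked at chain node N ∈ conditioning set.
  P3: blocked at fork node N ∈ conditioning set.
  P4: blocked at fork node N ∈ conditioning set.
  P5: blocked at fork node N ∈ conditioning set.
  P6: blocked at fork node N ∈ conditioning set.
  P7: blocked at fork node N ∈ conditioning set.
  P8: open — no interior node is in the conditioning set.
{N} does not satisfy the backdoor criterion.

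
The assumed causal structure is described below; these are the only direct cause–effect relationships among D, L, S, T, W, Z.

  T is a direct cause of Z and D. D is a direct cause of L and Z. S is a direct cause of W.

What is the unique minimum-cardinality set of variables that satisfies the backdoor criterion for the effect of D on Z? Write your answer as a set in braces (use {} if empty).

Variables eligible for adjustment (non-descendants of D, excluding D and Z): {S, T, W}.
Backdoor paths from D to Z:
  P1: D <- T -> Z
The empty set is not sufficient: P1 (D <- T -> Z) has no collider blocking it and no conditioned non-collider, so it is open.
Try {T}:
  P1: blocked at fork node T ∈ conditioning set.
{T} contains no descendant of D and blocks every backdoor path.
No other singleton works — e.g. {S} leaves P1 open — so {T} is the unique smallest valid adjustment set.

{T}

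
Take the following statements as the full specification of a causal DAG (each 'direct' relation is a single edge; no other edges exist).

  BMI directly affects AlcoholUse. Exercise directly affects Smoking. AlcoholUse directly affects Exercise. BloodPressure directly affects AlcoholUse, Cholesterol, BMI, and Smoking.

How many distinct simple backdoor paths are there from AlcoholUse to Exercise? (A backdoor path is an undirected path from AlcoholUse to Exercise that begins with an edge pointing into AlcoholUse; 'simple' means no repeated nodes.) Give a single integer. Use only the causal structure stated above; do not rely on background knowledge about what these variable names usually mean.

2

A backdoor path from AlcoholUse to Exercise is any simple undirected path whose first edge points into AlcoholUse (i.e. leaves AlcoholUse via a parent).
Parents of AlcoholUse: {BMI, BloodPressure}.
Enumerating:
  P1: AlcoholUse <- BloodPressure -> Smoking <- Exercise
  P2: AlcoholUse <- BMI <- BloodPressure -> Smoking <- Exercise
That exhausts the simple backdoor paths. Count: 2.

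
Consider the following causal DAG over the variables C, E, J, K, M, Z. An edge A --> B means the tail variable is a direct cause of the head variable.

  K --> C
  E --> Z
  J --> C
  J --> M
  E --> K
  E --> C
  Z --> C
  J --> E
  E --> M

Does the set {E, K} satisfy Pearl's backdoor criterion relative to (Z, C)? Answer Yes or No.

Backdoor paths from Z to C (paths whose first edge points into Z):
  P1: Z <- E <- J -> C
  P2: Z <- E -> K -> C
  P3: Z <- E -> C
  P4: Z <- E -> M <- J -> C
Condition 1 (no descendant of Z in the set): holds — descendants of Z are {C}; none are in {E, K}.
Condition 2 (every backdoor path blocked by {E, K}):
  P1: blocked at chain node E ∈ conditioning set.
  P2: blocked at fork node E ∈ conditioning set.
  P3: blocked at fork node E ∈ conditioning set.
  P4: blocked at fork node E ∈ conditioning set.
{E, K} satisfies the backdoor criterion.

Yes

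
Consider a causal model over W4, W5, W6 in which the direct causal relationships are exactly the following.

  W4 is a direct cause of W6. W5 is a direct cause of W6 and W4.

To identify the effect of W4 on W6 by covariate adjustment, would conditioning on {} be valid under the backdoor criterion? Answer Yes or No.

No

Backdoor paths from W4 to W6 (paths whose first edge points into W4):
  P1: W4 <- W5 -> W6
Condition 1 (no descendant of W4 in the set): holds — descendants of W4 are {W6}; none are in {}.
Condition 2 (every backdoor path blocked by {}):
  P1: open — no interior node is in the conditioning set.
{} does not satisfy the backdoor criterion.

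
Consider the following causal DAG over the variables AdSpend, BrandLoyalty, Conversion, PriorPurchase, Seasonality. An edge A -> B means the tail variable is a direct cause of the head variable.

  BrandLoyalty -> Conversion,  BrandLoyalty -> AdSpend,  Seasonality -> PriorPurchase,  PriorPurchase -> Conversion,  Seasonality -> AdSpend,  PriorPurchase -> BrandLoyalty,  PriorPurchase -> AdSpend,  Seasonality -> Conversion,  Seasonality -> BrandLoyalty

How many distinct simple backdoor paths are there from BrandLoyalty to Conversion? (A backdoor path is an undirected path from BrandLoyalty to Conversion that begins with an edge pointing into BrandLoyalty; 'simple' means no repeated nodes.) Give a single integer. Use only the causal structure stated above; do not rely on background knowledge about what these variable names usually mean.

A backdoor path from BrandLoyalty to Conversion is any simple undirected path whose first edge points into BrandLoyalty (i.e. leaves BrandLoyalty via a parent).
Parents of BrandLoyalty: {PriorPurchase, Seasonality}.
Enumerating:
  P1: BrandLoyalty <- Seasonality -> PriorPurchase -> Conversion
  P2: BrandLoyalty <- Seasonality -> AdSpend <- PriorPurchase -> Conversion
  P3: BrandLoyalty <- Seasonality -> Conversion
  P4: BrandLoyalty <- PriorPurchase <- Seasonality -> Conversion
  P5: BrandLoyalty <- PriorPurchase -> AdSpend <- Seasonality -> Conversion
  P6: BrandLoyalty <- PriorPurchase -> Conversion
That exhausts the simple backdoor paths. Count: 6.

6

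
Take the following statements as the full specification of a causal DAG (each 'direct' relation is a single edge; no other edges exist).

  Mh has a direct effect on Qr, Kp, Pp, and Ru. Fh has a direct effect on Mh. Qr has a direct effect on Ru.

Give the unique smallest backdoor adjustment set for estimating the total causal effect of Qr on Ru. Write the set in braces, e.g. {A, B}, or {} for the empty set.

{Mh}

Variables eligible for adjustment (non-descendants of Qr, excluding Qr and Ru): {Fh, Kp, Mh, Pp}.
Backdoor paths from Qr to Ru:
  P1: Qr <- Mh -> Ru
The empty set is not sufficient: P1 (Qr <- Mh -> Ru) has no collider blocking it and no conditioned non-collider, so it is open.
Try {Mh}:
  P1: blocked at fork node Mh ∈ conditioning set.
{Mh} contains no descendant of Qr and blocks every backdoor path.
No other singleton works — e.g. {Fh} leaves P1 open — so {Mh} is the unique smallest valid adjustment set.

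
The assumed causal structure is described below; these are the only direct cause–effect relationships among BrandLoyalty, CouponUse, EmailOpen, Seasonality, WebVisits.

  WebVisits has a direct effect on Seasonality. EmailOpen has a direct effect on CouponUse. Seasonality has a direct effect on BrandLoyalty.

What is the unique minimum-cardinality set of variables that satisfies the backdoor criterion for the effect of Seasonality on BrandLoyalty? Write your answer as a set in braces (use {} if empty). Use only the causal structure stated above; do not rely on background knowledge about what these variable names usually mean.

Variables eligible for adjustment (non-descendants of Seasonality, excluding Seasonality and BrandLoyalty): {CouponUse, EmailOpen, WebVisits}.
Backdoor paths from Seasonality to BrandLoyalty:
  (none)
With no backdoor paths the empty set already satisfies the criterion, and it is trivially minimal.

{}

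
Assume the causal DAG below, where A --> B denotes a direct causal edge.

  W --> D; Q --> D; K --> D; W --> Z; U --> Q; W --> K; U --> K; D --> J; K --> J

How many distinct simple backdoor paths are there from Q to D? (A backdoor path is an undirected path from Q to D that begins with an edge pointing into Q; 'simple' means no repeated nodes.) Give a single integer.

A backdoor path from Q to D is any simple undirected path whose first edge points into Q (i.e. leaves Q via a parent).
Parents of Q: {U}.
Enumerating:
  P1: Q <- U -> K <- W -> D
  P2: Q <- U -> K -> D
  P3: Q <- U -> K -> J <- D
That exhausts the simple backdoor paths. Count: 3.

3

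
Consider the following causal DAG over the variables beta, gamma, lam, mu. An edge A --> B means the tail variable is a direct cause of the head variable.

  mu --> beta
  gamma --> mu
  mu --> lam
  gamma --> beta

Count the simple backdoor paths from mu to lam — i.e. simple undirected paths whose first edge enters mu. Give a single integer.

0

A backdoor path from mu to lam is any simple undirected path whose first edge points into mu (i.e. leaves mu via a parent).
Parents of mu: {gamma}.
No simple path from any parent of mu reaches lam without revisiting mu, so there are no backdoor paths.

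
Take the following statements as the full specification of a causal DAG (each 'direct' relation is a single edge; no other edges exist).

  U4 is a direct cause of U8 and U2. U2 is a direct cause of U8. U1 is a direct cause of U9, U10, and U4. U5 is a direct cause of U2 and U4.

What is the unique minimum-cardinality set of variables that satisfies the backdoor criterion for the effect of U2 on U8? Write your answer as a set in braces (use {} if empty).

Variables eligible for adjustment (non-descendants of U2, excluding U2 and U8): {U1, U10, U4, U5, U9}.
Backdoor paths from U2 to U8:
  P1: U2 <- U5 -> U4 -> U8
  P2: U2 <- U4 -> U8
The empty set is not sufficient: P1 (U2 <- U5 -> U4 -> U8) has no collider blocking it and no conditioned non-collider, so it is open.
Try {U4}:
  P1: blocked at chain node U4 ∈ conditioning set.
  P2: blocked at fork node U4 ∈ conditioning set.
{U4} contains no descendant of U2 and blocks every backdoor path.
No other singleton works — e.g. {U1} leaves P1 open — so {U4} is the unique smallest valid adjustment set.

{U4}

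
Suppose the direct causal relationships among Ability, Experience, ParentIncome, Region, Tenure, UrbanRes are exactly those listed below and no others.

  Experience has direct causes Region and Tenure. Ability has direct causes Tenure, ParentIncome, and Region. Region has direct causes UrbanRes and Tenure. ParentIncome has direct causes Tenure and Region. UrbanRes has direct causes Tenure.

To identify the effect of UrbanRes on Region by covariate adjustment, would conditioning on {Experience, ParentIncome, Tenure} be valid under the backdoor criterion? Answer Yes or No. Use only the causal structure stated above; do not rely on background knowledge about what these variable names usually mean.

No

Backdoor paths from UrbanRes to Region (paths whose first edge points into UrbanRes):
  P1: UrbanRes <- Tenure -> Region
  P2: UrbanRes <- Tenure -> Experience <- Region
  P3: UrbanRes <- Tenure -> ParentIncome <- Region
  P4: UrbanRes <- Tenure -> ParentIncome -> Ability <- Region
  P5: UrbanRes <- Tenure -> Ability <- Region
  P6: UrbanRes <- Tenure -> Ability <- ParentIncome <- Region
Condition 1 (no descendant of UrbanRes in the set): FAILS — Experience and ParentIncome are descendants of UrbanRes.
Condition 2 (every backdoor path blocked by {Experience, ParentIncome, Tenure}):
  P1: blocked at fork node Tenure ∈ conditioning set.
  P2: blocked at fork node Tenure ∈ conditioning set.
  P3: blocked at fork node Tenure ∈ conditioning set.
  P4: blocked at fork node Tenure ∈ conditioning set.
  P5: blocked at fork node Tenure ∈ conditioning set.
  P6: blocked at fork node Tenure ∈ conditioning set.
{Experience, ParentIncome, Tenure} does not satisfy the backdoor criterion.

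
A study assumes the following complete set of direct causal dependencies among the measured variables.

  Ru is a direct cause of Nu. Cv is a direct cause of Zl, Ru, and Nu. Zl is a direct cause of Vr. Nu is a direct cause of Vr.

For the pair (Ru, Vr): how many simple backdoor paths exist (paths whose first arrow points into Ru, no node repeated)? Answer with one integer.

A backdoor path from Ru to Vr is any simple undirected path whose first edge points into Ru (i.e. leaves Ru via a parent).
Parents of Ru: {Cv}.
Enumerating:
  P1: Ru <- Cv -> Zl -> Vr
  P2: Ru <- Cv -> Nu -> Vr
That exhausts the simple backdoor paths. Count: 2.

2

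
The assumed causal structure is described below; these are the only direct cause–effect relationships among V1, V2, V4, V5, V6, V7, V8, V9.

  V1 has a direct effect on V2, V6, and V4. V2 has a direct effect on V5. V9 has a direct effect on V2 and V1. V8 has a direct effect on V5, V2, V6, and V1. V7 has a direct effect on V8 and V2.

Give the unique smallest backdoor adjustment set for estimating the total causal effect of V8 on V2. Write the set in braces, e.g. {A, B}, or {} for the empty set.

{V7}

Variables eligible for adjustment (non-descendants of V8, excluding V8 and V2): {V7, V9}.
Backdoor paths from V8 to V2:
  P1: V8 <- V7 -> V2
The empty set is not sufficient: P1 (V8 <- V7 -> V2) has no collider blocking it and no conditioned non-collider, so it is open.
Try {V7}:
  P1: blocked at fork node V7 ∈ conditioning set.
{V7} contains no descendant of V8 and blocks every backdoor path.
No other singleton works — e.g. {V9} leaves P1 open — so {V7} is the unique smallest valid adjustment set.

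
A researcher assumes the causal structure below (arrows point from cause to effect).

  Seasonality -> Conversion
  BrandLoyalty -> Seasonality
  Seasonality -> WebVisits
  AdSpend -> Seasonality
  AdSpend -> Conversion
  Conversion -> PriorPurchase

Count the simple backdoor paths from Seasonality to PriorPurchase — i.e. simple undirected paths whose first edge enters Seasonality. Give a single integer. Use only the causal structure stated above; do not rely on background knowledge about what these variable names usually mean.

1

A backdoor path from Seasonality to PriorPurchase is any simple undirected path whose first edge points into Seasonality (i.e. leaves Seasonality via a parent).
Parents of Seasonality: {AdSpend, BrandLoyalty}.
Enumerating:
  P1: Seasonality <- AdSpend -> Conversion -> PriorPurchase
That exhausts the simple backdoor paths. Count: 1.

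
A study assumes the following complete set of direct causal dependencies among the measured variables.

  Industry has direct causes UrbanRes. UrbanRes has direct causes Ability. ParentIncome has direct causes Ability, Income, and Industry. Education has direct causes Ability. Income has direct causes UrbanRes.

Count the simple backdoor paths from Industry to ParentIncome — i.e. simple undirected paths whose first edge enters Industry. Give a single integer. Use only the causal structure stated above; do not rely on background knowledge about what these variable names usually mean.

A backdoor path from Industry to ParentIncome is any simple undirected path whose first edge points into Industry (i.e. leaves Industry via a parent).
Parents of Industry: {UrbanRes}.
Enumerating:
  P1: Industry <- UrbanRes <- Ability -> ParentIncome
  P2: Industry <- UrbanRes -> Income -> ParentIncome
That exhausts the simple backdoor paths. Count: 2.

2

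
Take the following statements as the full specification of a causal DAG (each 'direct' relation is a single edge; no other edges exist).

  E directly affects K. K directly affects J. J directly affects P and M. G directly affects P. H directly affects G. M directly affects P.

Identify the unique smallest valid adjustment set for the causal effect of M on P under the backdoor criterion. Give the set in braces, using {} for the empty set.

{J}

Variables eligible for adjustment (non-descendants of M, excluding M and P): {E, G, H, J, K}.
Backdoor paths from M to P:
  P1: M <- J -> P
The empty set is not sufficient: P1 (M <- J -> P) has no collider blocking it and no conditioned non-collider, so it is open.
Try {J}:
  P1: blocked at fork node J ∈ conditioning set.
{J} contains no descendant of M and blocks every backdoor path.
No other singleton works — e.g. {E} leaves P1 open — so {J} is the unique smallest valid adjustment set.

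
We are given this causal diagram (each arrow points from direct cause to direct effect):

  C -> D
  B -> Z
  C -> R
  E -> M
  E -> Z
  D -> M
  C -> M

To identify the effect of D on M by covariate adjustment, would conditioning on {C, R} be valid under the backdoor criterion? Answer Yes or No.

Backdoor paths from D to M (paths whose first edge points into D):
  P1: D <- C -> M
Condition 1 (no descendant of D in the set): holds — descendants of D are {M}; none are in {C, R}.
Condition 2 (every backdoor path blocked by {C, R}):
  P1: blocked at fork node C ∈ conditioning set.
{C, R} satisfies the backdoor criterion.

Yes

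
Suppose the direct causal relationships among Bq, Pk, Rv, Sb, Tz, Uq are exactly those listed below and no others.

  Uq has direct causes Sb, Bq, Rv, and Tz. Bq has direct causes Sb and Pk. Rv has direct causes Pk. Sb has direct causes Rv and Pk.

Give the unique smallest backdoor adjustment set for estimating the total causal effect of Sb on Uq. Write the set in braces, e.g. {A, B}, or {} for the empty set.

{Pk, Rv}

Variables eligible for adjustment (non-descendants of Sb, excluding Sb and Uq): {Pk, Rv, Tz}.
Backdoor paths from Sb to Uq:
  P1: Sb <- Pk -> Rv -> Uq
  P2: Sb <- Pk -> Bq -> Uq
  P3: Sb <- Rv <- Pk -> Bq -> Uq
  P4: Sb <- Rv -> Uq
The empty set is not sufficient: P1 (Sb <- Pk -> Rv -> Uq) has no collider blocking it and no conditioned non-collider, so it is open.
Try {Pk, Rv}:
  P1: blocked at fork node Pk ∈ conditioning set.
  P2: blocked at fork node Pk ∈ conditioning set.
  P3: blocked at chain node Rv ∈ conditioning set.
  P4: blocked at fork node Rv ∈ conditioning set.
{Pk, Rv} contains no descendant of Sb and blocks every backdoor path.
Every element of {Pk, Rv} is needed (dropping Pk leaves P2 open; dropping Rv leaves P4 open), so no proper subset is valid.
Among all size-2 subsets of the eligible variables, only {Pk, Rv} blocks every backdoor path, so it is the unique smallest valid adjustment set.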